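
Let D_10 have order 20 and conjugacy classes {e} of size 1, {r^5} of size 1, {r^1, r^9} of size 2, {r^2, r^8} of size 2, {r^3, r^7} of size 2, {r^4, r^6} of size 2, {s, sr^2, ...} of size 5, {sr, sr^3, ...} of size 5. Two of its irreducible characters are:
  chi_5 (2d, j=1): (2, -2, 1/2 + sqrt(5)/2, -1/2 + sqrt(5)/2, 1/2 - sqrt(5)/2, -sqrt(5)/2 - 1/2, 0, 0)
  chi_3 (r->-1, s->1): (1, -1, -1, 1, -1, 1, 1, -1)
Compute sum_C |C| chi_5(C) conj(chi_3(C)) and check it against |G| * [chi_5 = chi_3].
Sum = 0; so <chi_5, chi_3> = 0 (distinct irreducibles are orthogonal).

Details: Compute term by term over conjugacy classes (|C| * chi_5(C) * conj(chi_3(C))):
  1*(2)*conj(1) + 1*(-2)*conj(-1) + 2*(1/2 + sqrt(5)/2)*conj(-1) + 2*(-1/2 + sqrt(5)/2)*conj(1) + 2*(1/2 - sqrt(5)/2)*conj(-1) + 2*(-sqrt(5)/2 - 1/2)*conj(1) + 5*(0)*conj(1) + 5*(0)*conj(-1)
  = (2) + (2) + (-sqrt(5) - 1) + (-1 + sqrt(5)) + (-1 + sqrt(5)) + (-sqrt(5) - 1) + (0) + (0)
  = 0.
Dividing by |G| = 20 gives 0/20 = 0, matching the row-orthogonality relation <chi_5, chi_3> = [chi_5 = chi_3].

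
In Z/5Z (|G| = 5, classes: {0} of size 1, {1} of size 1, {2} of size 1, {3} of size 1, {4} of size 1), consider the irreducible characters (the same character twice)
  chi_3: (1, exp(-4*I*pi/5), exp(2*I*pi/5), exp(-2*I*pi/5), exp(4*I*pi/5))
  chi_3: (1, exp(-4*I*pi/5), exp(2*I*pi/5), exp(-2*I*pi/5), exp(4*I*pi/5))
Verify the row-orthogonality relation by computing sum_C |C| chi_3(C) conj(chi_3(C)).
Sum = 5 = |G| = 5; so <chi_3, chi_3> = 1 (norm-1 confirms irreducibility).

Why: Compute term by term over conjugacy classes (|C| * chi_3(C) * conj(chi_3(C))):
  1*(1)*conj(1) + 1*(exp(-4*I*pi/5))*conj(exp(-4*I*pi/5)) + 1*(exp(2*I*pi/5))*conj(exp(2*I*pi/5)) + 1*(exp(-2*I*pi/5))*conj(exp(-2*I*pi/5)) + 1*(exp(4*I*pi/5))*conj(exp(4*I*pi/5))
  = (1) + (1) + (1) + (1) + (1)
  = 5.
(Exp terms are combined using exp(i*s)*conj(exp(i*t)) = exp(i*(s-t)), and sums of them are collapsed using the identity that for every m > 1 the m distinct m-th roots of unity sum to 0, e.g. 1 + exp(2*I*pi/3) + exp(-2*I*pi/3) = 0.)
Dividing by |G| = 5 gives 5/5 = 1, matching the row-orthogonality relation <chi_3, chi_3> = [chi_3 = chi_3].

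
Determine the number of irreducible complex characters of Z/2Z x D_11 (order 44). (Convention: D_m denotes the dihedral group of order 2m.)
14

Solution. The number of irreducible complex representations of a finite group equals its number of conjugacy classes. For a direct product, #classes(G x H) = #classes(G) * #classes(H). Z/2Z has 2 classes (abelian), D_11 has 7 classes, so 2 * 7 = 14, so Z/2Z x D_11 (order 44) has exactly 14 irreducible complex representations.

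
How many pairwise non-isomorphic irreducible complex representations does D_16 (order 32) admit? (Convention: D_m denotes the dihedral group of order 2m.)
11

Working: The number of irreducible complex representations of a finite group equals its number of conjugacy classes. D_16 has 11 conjugacy classes (n/2 + 3 for n even), so D_16 (order 32) has exactly 11 irreducible complex representations.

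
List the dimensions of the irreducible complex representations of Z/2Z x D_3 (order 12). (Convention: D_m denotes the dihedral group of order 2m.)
Dimensions: 1, 1, 1, 1, 2, 2

Explanation: There are 6 irreducibles (= number of conjugacy classes). Their dimensions d_i satisfy sum d_i^2 = |G| = 12: 1 + 1 + 1 + 1 + 4 + 4 = 12. (For the product with Z/2Z: each of the 2 1-dim characters of Z/2Z tensors with each irrep of D_3, giving 2 copies of each D_3-dimension.)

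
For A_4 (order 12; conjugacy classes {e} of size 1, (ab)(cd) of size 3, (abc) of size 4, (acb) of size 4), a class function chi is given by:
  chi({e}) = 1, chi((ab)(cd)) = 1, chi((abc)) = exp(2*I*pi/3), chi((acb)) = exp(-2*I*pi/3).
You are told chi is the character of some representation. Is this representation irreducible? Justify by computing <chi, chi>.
Irreducible: <chi, chi> = 1.

Working: <chi, chi> = (1/|G|) sum_C |C| * |chi(C)|^2 = (1/12)[1*|1|^2 + 3*|1|^2 + 4*|exp(2*I*pi/3)|^2 + 4*|exp(-2*I*pi/3)|^2]
  = (1/12)[(1) + (3) + (4) + (4)] = 12/12 = 1.
(Exp terms are combined using exp(i*s)*conj(exp(i*t)) = exp(i*(s-t)), and sums of them are collapsed using the identity that for every m > 1 the m distinct m-th roots of unity sum to 0, e.g. 1 + exp(2*I*pi/3) + exp(-2*I*pi/3) = 0.)
A character is irreducible iff <chi, chi> = 1, so this representation is irreducible.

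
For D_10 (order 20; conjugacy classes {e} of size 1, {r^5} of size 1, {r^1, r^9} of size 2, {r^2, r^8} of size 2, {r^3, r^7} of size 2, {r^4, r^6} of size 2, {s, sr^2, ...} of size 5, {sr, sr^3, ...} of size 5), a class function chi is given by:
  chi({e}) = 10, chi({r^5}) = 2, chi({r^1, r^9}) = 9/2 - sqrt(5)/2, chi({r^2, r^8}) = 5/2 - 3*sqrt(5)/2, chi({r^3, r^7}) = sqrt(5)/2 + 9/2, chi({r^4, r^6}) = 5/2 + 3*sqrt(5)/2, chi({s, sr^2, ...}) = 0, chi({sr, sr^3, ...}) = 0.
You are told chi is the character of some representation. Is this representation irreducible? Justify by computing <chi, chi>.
Not irreducible (reducible): <chi, chi> = 13 > 1.

Working: <chi, chi> = (1/|G|) sum_C |C| * |chi(C)|^2 = (1/20)[1*|10|^2 + 1*|2|^2 + 2*|9/2 - sqrt(5)/2|^2 + 2*|5/2 - 3*sqrt(5)/2|^2 + 2*|sqrt(5)/2 + 9/2|^2 + 2*|5/2 + 3*sqrt(5)/2|^2 + 5*|0|^2 + 5*|0|^2]
  = (1/20)[(100) + (4) + (43 - 9*sqrt(5)) + (35 - 15*sqrt(5)) + (9*sqrt(5) + 43) + (15*sqrt(5) + 35) + (0) + (0)] = 260/20 = 13.
A character is irreducible iff <chi, chi> = 1, so this representation is reducible.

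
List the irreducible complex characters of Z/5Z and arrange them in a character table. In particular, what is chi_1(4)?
Character table of Z/5Z (irreps indexed chi_0,...,chi_4 with chi_k(m) = zeta_5^(k*m), zeta_5 = exp(2*pi*i/5)):
  irrep \ class  {0} (size 1)  {1} (size 1)    {2} (size 1)    {3} (size 1)    {4} (size 1)  
  chi_0          1             1               1               1               1             
  chi_1          1             exp(2*I*pi/5)   exp(4*I*pi/5)   exp(-4*I*pi/5)  exp(-2*I*pi/5)
  chi_2          1             exp(4*I*pi/5)   exp(-2*I*pi/5)  exp(2*I*pi/5)   exp(-4*I*pi/5)
  chi_3          1             exp(-4*I*pi/5)  exp(2*I*pi/5)   exp(-2*I*pi/5)  exp(4*I*pi/5) 
  chi_4          1             exp(-2*I*pi/5)  exp(-4*I*pi/5)  exp(4*I*pi/5)   exp(2*I*pi/5) 

Spot check: chi_1(4) = zeta_5^(1*4) = zeta_5^4 = exp(-2*I*pi/5).

Explanation: Z/5Z is abelian, so all 5 irreducible complex representations are 1-dimensional. They are given by chi_k(m) = zeta_5^(k*m) for k = 0,...,4. Row orthogonality: sum_m chi_k(m) conj(chi_l(m)) = 5 * [k = l].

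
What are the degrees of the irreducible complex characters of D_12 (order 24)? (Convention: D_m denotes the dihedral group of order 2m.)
Dimensions: 1, 1, 1, 1, 2, 2, 2, 2, 2

Argument: There are 9 irreducibles (= number of conjugacy classes). Their dimensions d_i satisfy sum d_i^2 = |G| = 24: 1 + 1 + 1 + 1 + 4 + 4 + 4 + 4 + 4 = 24.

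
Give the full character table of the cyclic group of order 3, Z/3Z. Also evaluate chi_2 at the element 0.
Character table of Z/3Z (irreps indexed chi_0,...,chi_2 with chi_k(m) = zeta_3^(k*m), zeta_3 = exp(2*pi*i/3)):
  irrep \ class  {0} (size 1)  {1} (size 1)    {2} (size 1)  
  chi_0          1             1               1             
  chi_1          1             exp(2*I*pi/3)   exp(-2*I*pi/3)
  chi_2          1             exp(-2*I*pi/3)  exp(2*I*pi/3) 

Spot check: chi_2(0) = zeta_3^(2*0) = zeta_3^0 = 1.

Working: Z/3Z is abelian, so all 3 irreducible complex representations are 1-dimensional. They are given by chi_k(m) = zeta_3^(k*m) for k = 0,...,2. Row orthogonality: sum_m chi_k(m) conj(chi_l(m)) = 3 * [k = l].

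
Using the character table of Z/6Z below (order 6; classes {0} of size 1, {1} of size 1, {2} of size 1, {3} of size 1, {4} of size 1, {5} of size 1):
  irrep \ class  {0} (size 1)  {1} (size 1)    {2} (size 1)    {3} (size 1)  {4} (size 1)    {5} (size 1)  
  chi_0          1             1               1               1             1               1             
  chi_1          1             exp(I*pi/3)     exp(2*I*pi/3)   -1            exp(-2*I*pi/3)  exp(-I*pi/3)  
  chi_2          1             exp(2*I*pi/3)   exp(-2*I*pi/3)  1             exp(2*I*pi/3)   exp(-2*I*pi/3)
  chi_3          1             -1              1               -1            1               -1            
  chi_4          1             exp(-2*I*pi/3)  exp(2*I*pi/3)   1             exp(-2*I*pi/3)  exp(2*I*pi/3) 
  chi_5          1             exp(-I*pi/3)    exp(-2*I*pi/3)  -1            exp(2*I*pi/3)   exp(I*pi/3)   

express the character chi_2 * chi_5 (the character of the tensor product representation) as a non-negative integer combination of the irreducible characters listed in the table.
chi_2 tensor chi_5 = chi_1 (all other irreducibles have multiplicity 0).

Argument: The character of a tensor product is the pointwise product (chi_2 * chi_5)(C) = chi_2(C) * chi_5(C):
  {0}: (1)*(1), {1}: (exp(2*I*pi/3))*(exp(-I*pi/3)), {2}: (exp(-2*I*pi/3))*(exp(-2*I*pi/3)), {3}: (1)*(-1), {4}: (exp(2*I*pi/3))*(exp(2*I*pi/3)), {5}: (exp(-2*I*pi/3))*(exp(I*pi/3))
so (chi_2 * chi_5) takes values
  {0} -> 1, {1} -> exp(I*pi/3), {2} -> exp(2*I*pi/3), {3} -> -1, {4} -> exp(-2*I*pi/3), {5} -> exp(-I*pi/3).
Now take the inner product of this character with each irreducible chi from the table, <chi_2*chi_5, chi> = (1/6) sum_C |C| (chi_2*chi_5)(C) conj(chi(C)):
  <chi_2*chi_5, chi_0> = (1/6)[1*(1)*conj(1) + 1*(exp(I*pi/3))*conj(1) + 1*(exp(2*I*pi/3))*conj(1) + 1*(-1)*conj(1) + 1*(exp(-2*I*pi/3))*conj(1) + 1*(exp(-I*pi/3))*conj(1)]
      = (1/6)[(1) + (exp(I*pi/3)) + (exp(2*I*pi/3)) + (-1) + (exp(-2*I*pi/3)) + (exp(-I*pi/3))] = 0/6 = 0
  <chi_2*chi_5, chi_1> = (1/6)[1*(1)*conj(1) + 1*(exp(I*pi/3))*conj(exp(I*pi/3)) + 1*(exp(2*I*pi/3))*conj(exp(2*I*pi/3)) + 1*(-1)*conj(-1) + 1*(exp(-2*I*pi/3))*conj(exp(-2*I*pi/3)) + 1*(exp(-I*pi/3))*conj(exp(-I*pi/3))]
      = (1/6)[(1) + (1) + (1) + (1) + (1) + (1)] = 6/6 = 1
  <chi_2*chi_5, chi_2> = (1/6)[1*(1)*conj(1) + 1*(exp(I*pi/3))*conj(exp(2*I*pi/3)) + 1*(exp(2*I*pi/3))*conj(exp(-2*I*pi/3)) + 1*(-1)*conj(1) + 1*(exp(-2*I*pi/3))*conj(exp(2*I*pi/3)) + 1*(exp(-I*pi/3))*conj(exp(-2*I*pi/3))]
      = (1/6)[(1) + (exp(-I*pi/3)) + (exp(-2*I*pi/3)) + (-1) + (exp(2*I*pi/3)) + (exp(I*pi/3))] = 0/6 = 0
  <chi_2*chi_5, chi_3> = (1/6)[1*(1)*conj(1) + 1*(exp(I*pi/3))*conj(-1) + 1*(exp(2*I*pi/3))*conj(1) + 1*(-1)*conj(-1) + 1*(exp(-2*I*pi/3))*conj(1) + 1*(exp(-I*pi/3))*conj(-1)]
      = (1/6)[(1) + (-exp(I*pi/3)) + (exp(2*I*pi/3)) + (1) + (exp(-2*I*pi/3)) + (-exp(-I*pi/3))] = 0/6 = 0
  <chi_2*chi_5, chi_4> = (1/6)[1*(1)*conj(1) + 1*(exp(I*pi/3))*conj(exp(-2*I*pi/3)) + 1*(exp(2*I*pi/3))*conj(exp(2*I*pi/3)) + 1*(-1)*conj(1) + 1*(exp(-2*I*pi/3))*conj(exp(-2*I*pi/3)) + 1*(exp(-I*pi/3))*conj(exp(2*I*pi/3))]
      = (1/6)[(1) + (-1) + (1) + (-1) + (1) + (-1)] = 0/6 = 0
  <chi_2*chi_5, chi_5> = (1/6)[1*(1)*conj(1) + 1*(exp(I*pi/3))*conj(exp(-I*pi/3)) + 1*(exp(2*I*pi/3))*conj(exp(-2*I*pi/3)) + 1*(-1)*conj(-1) + 1*(exp(-2*I*pi/3))*conj(exp(2*I*pi/3)) + 1*(exp(-I*pi/3))*conj(exp(I*pi/3))]
      = (1/6)[(1) + (exp(2*I*pi/3)) + (exp(-2*I*pi/3)) + (1) + (exp(2*I*pi/3)) + (exp(-2*I*pi/3))] = 0/6 = 0
(Exp terms are combined using exp(i*s)*conj(exp(i*t)) = exp(i*(s-t)), and sums of them are collapsed using the identity that for every m > 1 the m distinct m-th roots of unity sum to 0, e.g. 1 + exp(2*I*pi/3) + exp(-2*I*pi/3) = 0.)
Hence the multiplicities are chi_1: 1. Dimension check: dim(chi_2)*dim(chi_5) = 1*1 = 1 and sum (mult * dim) = 1*1 = 1.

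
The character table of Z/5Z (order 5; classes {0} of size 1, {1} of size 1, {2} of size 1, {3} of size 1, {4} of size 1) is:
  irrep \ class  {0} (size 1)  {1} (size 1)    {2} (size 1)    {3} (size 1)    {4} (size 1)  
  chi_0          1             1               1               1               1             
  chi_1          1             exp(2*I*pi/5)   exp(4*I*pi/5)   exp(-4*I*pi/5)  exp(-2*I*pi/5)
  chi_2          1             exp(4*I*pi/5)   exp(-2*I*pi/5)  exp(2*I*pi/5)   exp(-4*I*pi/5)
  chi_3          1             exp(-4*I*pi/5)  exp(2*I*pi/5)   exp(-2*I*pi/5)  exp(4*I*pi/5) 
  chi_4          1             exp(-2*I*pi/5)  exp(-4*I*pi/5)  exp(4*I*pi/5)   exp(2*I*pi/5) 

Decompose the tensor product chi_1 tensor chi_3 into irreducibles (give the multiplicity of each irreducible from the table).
chi_1 tensor chi_3 = chi_4 (all other irreducibles have multiplicity 0).

Derivation: The character of a tensor product is the pointwise product (chi_1 * chi_3)(C) = chi_1(C) * chi_3(C):
  {0}: (1)*(1), {1}: (exp(2*I*pi/5))*(exp(-4*I*pi/5)), {2}: (exp(4*I*pi/5))*(exp(2*I*pi/5)), {3}: (exp(-4*I*pi/5))*(exp(-2*I*pi/5)), {4}: (exp(-2*I*pi/5))*(exp(4*I*pi/5))
so (chi_1 * chi_3) takes values
  {0} -> 1, {1} -> exp(-2*I*pi/5), {2} -> exp(-4*I*pi/5), {3} -> exp(4*I*pi/5), {4} -> exp(2*I*pi/5).
Now take the inner product of this character with each irreducible chi from the table, <chi_1*chi_3, chi> = (1/5) sum_C |C| (chi_1*chi_3)(C) conj(chi(C)):
  <chi_1*chi_3, chi_0> = (1/5)[1*(1)*conj(1) + 1*(exp(-2*I*pi/5))*conj(1) + 1*(exp(-4*I*pi/5))*conj(1) + 1*(exp(4*I*pi/5))*conj(1) + 1*(exp(2*I*pi/5))*conj(1)]
      = (1/5)[(1) + (exp(-2*I*pi/5)) + (exp(-4*I*pi/5)) + (exp(4*I*pi/5)) + (exp(2*I*pi/5))] = 0/5 = 0
  <chi_1*chi_3, chi_1> = (1/5)[1*(1)*conj(1) + 1*(exp(-2*I*pi/5))*conj(exp(2*I*pi/5)) + 1*(exp(-4*I*pi/5))*conj(exp(4*I*pi/5)) + 1*(exp(4*I*pi/5))*conj(exp(-4*I*pi/5)) + 1*(exp(2*I*pi/5))*conj(exp(-2*I*pi/5))]
      = (1/5)[(1) + (exp(-4*I*pi/5)) + (exp(2*I*pi/5)) + (exp(-2*I*pi/5)) + (exp(4*I*pi/5))] = 0/5 = 0
  <chi_1*chi_3, chi_2> = (1/5)[1*(1)*conj(1) + 1*(exp(-2*I*pi/5))*conj(exp(4*I*pi/5)) + 1*(exp(-4*I*pi/5))*conj(exp(-2*I*pi/5)) + 1*(exp(4*I*pi/5))*conj(exp(2*I*pi/5)) + 1*(exp(2*I*pi/5))*conj(exp(-4*I*pi/5))]
      = (1/5)[(1) + (exp(4*I*pi/5)) + (exp(-2*I*pi/5)) + (exp(2*I*pi/5)) + (exp(-4*I*pi/5))] = 0/5 = 0
  <chi_1*chi_3, chi_3> = (1/5)[1*(1)*conj(1) + 1*(exp(-2*I*pi/5))*conj(exp(-4*I*pi/5)) + 1*(exp(-4*I*pi/5))*conj(exp(2*I*pi/5)) + 1*(exp(4*I*pi/5))*conj(exp(-2*I*pi/5)) + 1*(exp(2*I*pi/5))*conj(exp(4*I*pi/5))]
      = (1/5)[(1) + (exp(2*I*pi/5)) + (exp(4*I*pi/5)) + (exp(-4*I*pi/5)) + (exp(-2*I*pi/5))] = 0/5 = 0
  <chi_1*chi_3, chi_4> = (1/5)[1*(1)*conj(1) + 1*(exp(-2*I*pi/5))*conj(exp(-2*I*pi/5)) + 1*(exp(-4*I*pi/5))*conj(exp(-4*I*pi/5)) + 1*(exp(4*I*pi/5))*conj(exp(4*I*pi/5)) + 1*(exp(2*I*pi/5))*conj(exp(2*I*pi/5))]
      = (1/5)[(1) + (1) + (1) + (1) + (1)] = 5/5 = 1
(Exp terms are combined using exp(i*s)*conj(exp(i*t)) = exp(i*(s-t)), and sums of them are collapsed using the identity that for every m > 1 the m distinct m-th roots of unity sum to 0, e.g. 1 + exp(2*I*pi/3) + exp(-2*I*pi/3) = 0.)
Hence the multiplicities are chi_4: 1. Dimension check: dim(chi_1)*dim(chi_3) = 1*1 = 1 and sum (mult * dim) = 1*1 = 1.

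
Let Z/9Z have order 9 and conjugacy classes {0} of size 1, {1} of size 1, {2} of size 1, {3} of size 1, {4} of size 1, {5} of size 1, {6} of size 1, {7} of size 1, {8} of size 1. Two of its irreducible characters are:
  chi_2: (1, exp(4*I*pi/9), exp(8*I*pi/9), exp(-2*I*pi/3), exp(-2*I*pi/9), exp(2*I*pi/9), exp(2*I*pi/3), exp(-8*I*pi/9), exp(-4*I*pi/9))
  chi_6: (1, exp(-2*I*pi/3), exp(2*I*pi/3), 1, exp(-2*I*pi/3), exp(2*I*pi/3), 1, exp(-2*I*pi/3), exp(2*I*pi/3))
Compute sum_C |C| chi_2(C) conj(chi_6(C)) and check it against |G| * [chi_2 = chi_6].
Sum = 0; so <chi_2, chi_6> = 0 (distinct irreducibles are orthogonal).

Derivation: Compute term by term over conjugacy classes (|C| * chi_2(C) * conj(chi_6(C))):
  1*(1)*conj(1) + 1*(exp(4*I*pi/9))*conj(exp(-2*I*pi/3)) + 1*(exp(8*I*pi/9))*conj(exp(2*I*pi/3)) + 1*(exp(-2*I*pi/3))*conj(1) + 1*(exp(-2*I*pi/9))*conj(exp(-2*I*pi/3)) + 1*(exp(2*I*pi/9))*conj(exp(2*I*pi/3)) + 1*(exp(2*I*pi/3))*conj(1) + 1*(exp(-8*I*pi/9))*conj(exp(-2*I*pi/3)) + 1*(exp(-4*I*pi/9))*conj(exp(2*I*pi/3))
  = (1) + (exp(-8*I*pi/9)) + (exp(2*I*pi/9)) + (exp(-2*I*pi/3)) + (exp(4*I*pi/9)) + (exp(-4*I*pi/9)) + (exp(2*I*pi/3)) + (exp(-2*I*pi/9)) + (exp(8*I*pi/9))
  = 0.
(Exp terms are combined using exp(i*s)*conj(exp(i*t)) = exp(i*(s-t)), and sums of them are collapsed using the identity that for every m > 1 the m distinct m-th roots of unity sum to 0, e.g. 1 + exp(2*I*pi/3) + exp(-2*I*pi/3) = 0.)
Dividing by |G| = 9 gives 0/9 = 0, matching the row-orthogonality relation <chi_2, chi_6> = [chi_2 = chi_6].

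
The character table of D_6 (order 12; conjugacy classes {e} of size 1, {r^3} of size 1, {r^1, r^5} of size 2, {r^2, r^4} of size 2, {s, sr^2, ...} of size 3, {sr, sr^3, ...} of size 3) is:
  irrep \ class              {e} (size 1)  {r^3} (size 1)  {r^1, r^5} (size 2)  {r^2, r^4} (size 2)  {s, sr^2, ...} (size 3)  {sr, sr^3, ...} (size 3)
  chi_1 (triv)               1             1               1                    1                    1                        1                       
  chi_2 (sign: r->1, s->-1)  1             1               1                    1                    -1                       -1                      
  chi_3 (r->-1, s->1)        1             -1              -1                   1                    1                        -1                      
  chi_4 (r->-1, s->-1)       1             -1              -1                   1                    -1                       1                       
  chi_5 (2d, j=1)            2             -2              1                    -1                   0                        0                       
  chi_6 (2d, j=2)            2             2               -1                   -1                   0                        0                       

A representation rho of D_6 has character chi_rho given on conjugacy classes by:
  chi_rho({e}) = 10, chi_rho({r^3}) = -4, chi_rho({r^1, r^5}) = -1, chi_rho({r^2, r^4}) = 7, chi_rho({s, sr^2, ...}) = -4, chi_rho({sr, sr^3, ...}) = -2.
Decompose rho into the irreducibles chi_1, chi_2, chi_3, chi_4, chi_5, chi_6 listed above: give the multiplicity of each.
Multiplicities: chi_1: 0, chi_2: 3, chi_3: 2, chi_4: 3, chi_5: 1, chi_6: 0.

Derivation: Use <chi_rho, chi> = (1/|G|) sum_C |C| * chi_rho(C) * conj(chi(C)) with |G| = 12 for each irreducible chi in the table:
  <chi_rho, chi_1> = (1/12)[1*(10)*conj(1) + 1*(-4)*conj(1) + 2*(-1)*conj(1) + 2*(7)*conj(1) + 3*(-4)*conj(1) + 3*(-2)*conj(1)]
      = (1/12)[(10) + (-4) + (-2) + (14) + (-12) + (-6)] = 0/12 = 0
  <chi_rho, chi_2> = (1/12)[1*(10)*conj(1) + 1*(-4)*conj(1) + 2*(-1)*conj(1) + 2*(7)*conj(1) + 3*(-4)*conj(-1) + 3*(-2)*conj(-1)]
      = (1/12)[(10) + (-4) + (-2) + (14) + (12) + (6)] = 36/12 = 3
  <chi_rho, chi_3> = (1/12)[1*(10)*conj(1) + 1*(-4)*conj(-1) + 2*(-1)*conj(-1) + 2*(7)*conj(1) + 3*(-4)*conj(1) + 3*(-2)*conj(-1)]
      = (1/12)[(10) + (4) + (2) + (14) + (-12) + (6)] = 24/12 = 2
  <chi_rho, chi_4> = (1/12)[1*(10)*conj(1) + 1*(-4)*conj(-1) + 2*(-1)*conj(-1) + 2*(7)*conj(1) + 3*(-4)*conj(-1) + 3*(-2)*conj(1)]
      = (1/12)[(10) + (4) + (2) + (14) + (12) + (-6)] = 36/12 = 3
  <chi_rho, chi_5> = (1/12)[1*(10)*conj(2) + 1*(-4)*conj(-2) + 2*(-1)*conj(1) + 2*(7)*conj(-1) + 3*(-4)*conj(0) + 3*(-2)*conj(0)]
      = (1/12)[(20) + (8) + (-2) + (-14) + (0) + (0)] = 12/12 = 1
  <chi_rho, chi_6> = (1/12)[1*(10)*conj(2) + 1*(-4)*conj(2) + 2*(-1)*conj(-1) + 2*(7)*conj(-1) + 3*(-4)*conj(0) + 3*(-2)*conj(0)]
      = (1/12)[(20) + (-8) + (2) + (-14) + (0) + (0)] = 0/12 = 0
Dimension check: dim(rho) = sum (mult * dim) = 0*1 + 3*1 + 2*1 + 3*1 + 1*2 + 0*2 = 10 = chi_rho(e) = 10.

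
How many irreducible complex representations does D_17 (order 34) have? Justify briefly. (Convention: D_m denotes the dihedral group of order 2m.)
10

Solution. The number of irreducible complex representations of a finite group equals its number of conjugacy classes. D_17 has 10 conjugacy classes ((n+3)/2 for n odd), so D_17 (order 34) has exactly 10 irreducible complex representations.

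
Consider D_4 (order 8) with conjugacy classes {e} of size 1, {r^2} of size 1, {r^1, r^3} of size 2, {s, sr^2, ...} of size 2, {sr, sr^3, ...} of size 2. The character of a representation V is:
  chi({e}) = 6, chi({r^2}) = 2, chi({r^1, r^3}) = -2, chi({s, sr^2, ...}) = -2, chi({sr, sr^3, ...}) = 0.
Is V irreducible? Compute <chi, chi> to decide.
Not irreducible (reducible): <chi, chi> = 7 > 1.

Solution. <chi, chi> = (1/|G|) sum_C |C| * |chi(C)|^2 = (1/8)[1*|6|^2 + 1*|2|^2 + 2*|-2|^2 + 2*|-2|^2 + 2*|0|^2]
  = (1/8)[(36) + (4) + (8) + (8) + (0)] = 56/8 = 7.
A character is irreducible iff <chi, chi> = 1, so this representation is reducible.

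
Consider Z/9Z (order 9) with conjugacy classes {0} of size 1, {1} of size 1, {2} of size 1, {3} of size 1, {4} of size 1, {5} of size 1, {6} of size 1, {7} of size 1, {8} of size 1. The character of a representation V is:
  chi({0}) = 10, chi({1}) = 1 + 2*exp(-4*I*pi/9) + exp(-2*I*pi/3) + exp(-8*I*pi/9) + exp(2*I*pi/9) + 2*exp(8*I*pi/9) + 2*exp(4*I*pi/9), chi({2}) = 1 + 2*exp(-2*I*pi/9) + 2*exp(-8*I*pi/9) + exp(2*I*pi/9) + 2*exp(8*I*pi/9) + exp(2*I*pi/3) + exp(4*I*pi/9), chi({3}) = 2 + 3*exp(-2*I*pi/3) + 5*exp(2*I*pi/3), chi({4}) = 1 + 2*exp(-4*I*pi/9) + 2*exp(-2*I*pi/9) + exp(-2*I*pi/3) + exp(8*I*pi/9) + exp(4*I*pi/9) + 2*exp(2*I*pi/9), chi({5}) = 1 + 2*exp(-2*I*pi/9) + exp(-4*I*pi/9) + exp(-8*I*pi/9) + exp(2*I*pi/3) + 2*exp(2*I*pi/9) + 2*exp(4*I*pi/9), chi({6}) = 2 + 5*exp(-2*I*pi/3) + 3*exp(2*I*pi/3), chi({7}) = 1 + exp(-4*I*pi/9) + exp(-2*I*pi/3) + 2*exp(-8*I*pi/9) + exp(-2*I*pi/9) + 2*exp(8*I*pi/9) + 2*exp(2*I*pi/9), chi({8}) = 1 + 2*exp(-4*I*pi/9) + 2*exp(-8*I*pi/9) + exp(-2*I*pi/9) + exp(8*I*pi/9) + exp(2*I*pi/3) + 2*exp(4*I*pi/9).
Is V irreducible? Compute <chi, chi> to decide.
Not irreducible (reducible): <chi, chi> = 16 > 1.

Why: <chi, chi> = (1/|G|) sum_C |C| * |chi(C)|^2 = (1/9)[1*|10|^2 + 1*|1 + 2*exp(-4*I*pi/9) + exp(-2*I*pi/3) + exp(-8*I*pi/9) + exp(2*I*pi/9) + 2*exp(8*I*pi/9) + 2*exp(4*I*pi/9)|^2 + 1*|1 + 2*exp(-2*I*pi/9) + 2*exp(-8*I*pi/9) + exp(2*I*pi/9) + 2*exp(8*I*pi/9) + exp(2*I*pi/3) + exp(4*I*pi/9)|^2 + 1*|2 + 3*exp(-2*I*pi/3) + 5*exp(2*I*pi/3)|^2 + 1*|1 + 2*exp(-4*I*pi/9) + 2*exp(-2*I*pi/9) + exp(-2*I*pi/3) + exp(8*I*pi/9) + exp(4*I*pi/9) + 2*exp(2*I*pi/9)|^2 + 1*|1 + 2*exp(-2*I*pi/9) + exp(-4*I*pi/9) + exp(-8*I*pi/9) + exp(2*I*pi/3) + 2*exp(2*I*pi/9) + 2*exp(4*I*pi/9)|^2 + 1*|2 + 5*exp(-2*I*pi/3) + 3*exp(2*I*pi/3)|^2 + 1*|1 + exp(-4*I*pi/9) + exp(-2*I*pi/3) + 2*exp(-8*I*pi/9) + exp(-2*I*pi/9) + 2*exp(8*I*pi/9) + 2*exp(2*I*pi/9)|^2 + 1*|1 + 2*exp(-4*I*pi/9) + 2*exp(-8*I*pi/9) + exp(-2*I*pi/9) + exp(8*I*pi/9) + exp(2*I*pi/3) + 2*exp(4*I*pi/9)|^2]
  = (1/9)[(100) + (16 + 12*exp(-4*I*pi/9) + 11*exp(-2*I*pi/3) + 8*exp(-2*I*pi/9) + 11*exp(-8*I*pi/9) + 11*exp(8*I*pi/9) + 8*exp(2*I*pi/9) + 11*exp(2*I*pi/3) + 12*exp(4*I*pi/9)) + (16 + 11*exp(-2*I*pi/3) + 8*exp(-4*I*pi/9) + 11*exp(-2*I*pi/9) + 12*exp(-8*I*pi/9) + 12*exp(8*I*pi/9) + 11*exp(2*I*pi/9) + 8*exp(4*I*pi/9) + 11*exp(2*I*pi/3)) + (7) + (16 + 11*exp(-4*I*pi/9) + 11*exp(-2*I*pi/3) + 12*exp(-2*I*pi/9) + 8*exp(-8*I*pi/9) + 8*exp(8*I*pi/9) + 12*exp(2*I*pi/9) + 11*exp(2*I*pi/3) + 11*exp(4*I*pi/9)) + (16 + 11*exp(-4*I*pi/9) + 11*exp(-2*I*pi/3) + 12*exp(-2*I*pi/9) + 8*exp(-8*I*pi/9) + 8*exp(8*I*pi/9) + 12*exp(2*I*pi/9) + 11*exp(2*I*pi/3) + 11*exp(4*I*pi/9)) + (7) + (16 + 11*exp(-2*I*pi/3) + 8*exp(-4*I*pi/9) + 11*exp(-2*I*pi/9) + 12*exp(-8*I*pi/9) + 12*exp(8*I*pi/9) + 11*exp(2*I*pi/9) + 8*exp(4*I*pi/9) + 11*exp(2*I*pi/3)) + (16 + 12*exp(-4*I*pi/9) + 11*exp(-2*I*pi/3) + 8*exp(-2*I*pi/9) + 11*exp(-8*I*pi/9) + 11*exp(8*I*pi/9) + 8*exp(2*I*pi/9) + 11*exp(2*I*pi/3) + 12*exp(4*I*pi/9))] = 144/9 = 16.
(Exp terms are combined using exp(i*s)*conj(exp(i*t)) = exp(i*(s-t)), and sums of them are collapsed using the identity that for every m > 1 the m distinct m-th roots of unity sum to 0, e.g. 1 + exp(2*I*pi/3) + exp(-2*I*pi/3) = 0.)
A character is irreducible iff <chi, chi> = 1, so this representation is reducible.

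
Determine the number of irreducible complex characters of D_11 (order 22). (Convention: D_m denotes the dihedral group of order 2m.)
7

The number of irreducible complex representations of a finite group equals its number of conjugacy classes. D_11 has 7 conjugacy classes ((n+3)/2 for n odd), so D_11 (order 22) has exactly 7 irreducible complex representations.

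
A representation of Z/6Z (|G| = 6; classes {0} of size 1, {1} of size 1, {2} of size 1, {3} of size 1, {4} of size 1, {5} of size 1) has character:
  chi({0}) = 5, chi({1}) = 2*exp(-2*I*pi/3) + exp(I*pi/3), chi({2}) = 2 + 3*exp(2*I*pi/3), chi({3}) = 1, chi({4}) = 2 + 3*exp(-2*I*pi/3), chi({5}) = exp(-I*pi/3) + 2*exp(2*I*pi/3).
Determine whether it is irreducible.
Not irreducible (reducible): <chi, chi> = 7 > 1.

Why: <chi, chi> = (1/|G|) sum_C |C| * |chi(C)|^2 = (1/6)[1*|5|^2 + 1*|2*exp(-2*I*pi/3) + exp(I*pi/3)|^2 + 1*|2 + 3*exp(2*I*pi/3)|^2 + 1*|1|^2 + 1*|2 + 3*exp(-2*I*pi/3)|^2 + 1*|exp(-I*pi/3) + 2*exp(2*I*pi/3)|^2]
  = (1/6)[(25) + (1) + (7) + (1) + (7) + (1)] = 42/6 = 7.
(Exp terms are combined using exp(i*s)*conj(exp(i*t)) = exp(i*(s-t)), and sums of them are collapsed using the identity that for every m > 1 the m distinct m-th roots of unity sum to 0, e.g. 1 + exp(2*I*pi/3) + exp(-2*I*pi/3) = 0.)
A character is irreducible iff <chi, chi> = 1, so this representation is reducible.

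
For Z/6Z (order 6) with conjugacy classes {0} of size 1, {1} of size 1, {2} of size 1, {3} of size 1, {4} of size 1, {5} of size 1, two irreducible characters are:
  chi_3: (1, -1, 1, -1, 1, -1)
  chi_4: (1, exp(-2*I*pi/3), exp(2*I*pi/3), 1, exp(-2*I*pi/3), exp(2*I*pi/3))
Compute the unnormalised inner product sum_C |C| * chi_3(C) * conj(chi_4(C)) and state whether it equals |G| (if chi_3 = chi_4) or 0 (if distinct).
Sum = 0; so <chi_3, chi_4> = 0 (distinct irreducibles are orthogonal).

Working: Compute term by term over conjugacy classes (|C| * chi_3(C) * conj(chi_4(C))):
  1*(1)*conj(1) + 1*(-1)*conj(exp(-2*I*pi/3)) + 1*(1)*conj(exp(2*I*pi/3)) + 1*(-1)*conj(1) + 1*(1)*conj(exp(-2*I*pi/3)) + 1*(-1)*conj(exp(2*I*pi/3))
  = (1) + (-exp(2*I*pi/3)) + (exp(-2*I*pi/3)) + (-1) + (exp(2*I*pi/3)) + (-exp(-2*I*pi/3))
  = 0.
(Exp terms are combined using exp(i*s)*conj(exp(i*t)) = exp(i*(s-t)), and sums of them are collapsed using the identity that for every m > 1 the m distinct m-th roots of unity sum to 0, e.g. 1 + exp(2*I*pi/3) + exp(-2*I*pi/3) = 0.)
Dividing by |G| = 6 gives 0/6 = 0, matching the row-orthogonality relation <chi_3, chi_4> = [chi_3 = chi_4].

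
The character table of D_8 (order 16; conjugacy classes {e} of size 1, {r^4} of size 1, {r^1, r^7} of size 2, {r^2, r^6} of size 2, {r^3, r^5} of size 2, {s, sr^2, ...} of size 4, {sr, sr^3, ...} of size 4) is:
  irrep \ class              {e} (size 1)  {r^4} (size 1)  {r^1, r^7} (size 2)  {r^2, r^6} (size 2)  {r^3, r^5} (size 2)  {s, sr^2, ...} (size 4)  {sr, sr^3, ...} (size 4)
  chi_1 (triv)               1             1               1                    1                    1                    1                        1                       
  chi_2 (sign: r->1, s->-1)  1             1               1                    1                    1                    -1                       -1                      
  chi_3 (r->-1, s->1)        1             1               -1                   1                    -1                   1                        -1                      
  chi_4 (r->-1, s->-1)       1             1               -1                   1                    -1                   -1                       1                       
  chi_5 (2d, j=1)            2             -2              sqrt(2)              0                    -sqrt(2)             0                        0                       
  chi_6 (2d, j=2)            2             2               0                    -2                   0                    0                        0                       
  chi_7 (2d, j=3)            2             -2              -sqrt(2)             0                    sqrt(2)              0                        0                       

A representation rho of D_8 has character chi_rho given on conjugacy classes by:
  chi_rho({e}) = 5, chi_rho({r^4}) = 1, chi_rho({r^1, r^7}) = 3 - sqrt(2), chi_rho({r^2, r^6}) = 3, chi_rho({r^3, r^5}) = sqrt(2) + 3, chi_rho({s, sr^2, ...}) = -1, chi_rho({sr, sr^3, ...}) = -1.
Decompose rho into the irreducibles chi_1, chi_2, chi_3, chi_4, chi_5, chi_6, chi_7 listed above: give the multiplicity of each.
Multiplicities: chi_1: 1, chi_2: 2, chi_3: 0, chi_4: 0, chi_5: 0, chi_6: 0, chi_7: 1.

Details: Use <chi_rho, chi> = (1/|G|) sum_C |C| * chi_rho(C) * conj(chi(C)) with |G| = 16 for each irreducible chi in the table:
  <chi_rho, chi_1> = (1/16)[1*(5)*conj(1) + 1*(1)*conj(1) + 2*(3 - sqrt(2))*conj(1) + 2*(3)*conj(1) + 2*(sqrt(2) + 3)*conj(1) + 4*(-1)*conj(1) + 4*(-1)*conj(1)]
      = (1/16)[(5) + (1) + (6 - 2*sqrt(2)) + (6) + (2*sqrt(2) + 6) + (-4) + (-4)] = 16/16 = 1
  <chi_rho, chi_2> = (1/16)[1*(5)*conj(1) + 1*(1)*conj(1) + 2*(3 - sqrt(2))*conj(1) + 2*(3)*conj(1) + 2*(sqrt(2) + 3)*conj(1) + 4*(-1)*conj(-1) + 4*(-1)*conj(-1)]
      = (1/16)[(5) + (1) + (6 - 2*sqrt(2)) + (6) + (2*sqrt(2) + 6) + (4) + (4)] = 32/16 = 2
  <chi_rho, chi_3> = (1/16)[1*(5)*conj(1) + 1*(1)*conj(1) + 2*(3 - sqrt(2))*conj(-1) + 2*(3)*conj(1) + 2*(sqrt(2) + 3)*conj(-1) + 4*(-1)*conj(1) + 4*(-1)*conj(-1)]
      = (1/16)[(5) + (1) + (-6 + 2*sqrt(2)) + (6) + (-6 - 2*sqrt(2)) + (-4) + (4)] = 0/16 = 0
  <chi_rho, chi_4> = (1/16)[1*(5)*conj(1) + 1*(1)*conj(1) + 2*(3 - sqrt(2))*conj(-1) + 2*(3)*conj(1) + 2*(sqrt(2) + 3)*conj(-1) + 4*(-1)*conj(-1) + 4*(-1)*conj(1)]
      = (1/16)[(5) + (1) + (-6 + 2*sqrt(2)) + (6) + (-6 - 2*sqrt(2)) + (4) + (-4)] = 0/16 = 0
  <chi_rho, chi_5> = (1/16)[1*(5)*conj(2) + 1*(1)*conj(-2) + 2*(3 - sqrt(2))*conj(sqrt(2)) + 2*(3)*conj(0) + 2*(sqrt(2) + 3)*conj(-sqrt(2)) + 4*(-1)*conj(0) + 4*(-1)*conj(0)]
      = (1/16)[(10) + (-2) + (-4 + 6*sqrt(2)) + (0) + (-6*sqrt(2) - 4) + (0) + (0)] = 0/16 = 0
  <chi_rho, chi_6> = (1/16)[1*(5)*conj(2) + 1*(1)*conj(2) + 2*(3 - sqrt(2))*conj(0) + 2*(3)*conj(-2) + 2*(sqrt(2) + 3)*conj(0) + 4*(-1)*conj(0) + 4*(-1)*conj(0)]
      = (1/16)[(10) + (2) + (0) + (-12) + (0) + (0) + (0)] = 0/16 = 0
  <chi_rho, chi_7> = (1/16)[1*(5)*conj(2) + 1*(1)*conj(-2) + 2*(3 - sqrt(2))*conj(-sqrt(2)) + 2*(3)*conj(0) + 2*(sqrt(2) + 3)*conj(sqrt(2)) + 4*(-1)*conj(0) + 4*(-1)*conj(0)]
      = (1/16)[(10) + (-2) + (4 - 6*sqrt(2)) + (0) + (4 + 6*sqrt(2)) + (0) + (0)] = 16/16 = 1
Dimension check: dim(rho) = sum (mult * dim) = 1*1 + 2*1 + 0*1 + 0*1 + 0*2 + 0*2 + 1*2 = 5 = chi_rho(e) = 5.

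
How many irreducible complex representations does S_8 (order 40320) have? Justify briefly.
22

Reasoning: The number of irreducible complex representations of a finite group equals its number of conjugacy classes. Conjugacy classes in S_8 correspond to cycle types, i.e. partitions of 8; there are p(8) = 22 of them, so S_8 (order 40320) has exactly 22 irreducible complex representations.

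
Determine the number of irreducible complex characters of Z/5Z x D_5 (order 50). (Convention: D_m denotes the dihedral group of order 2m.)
20

Details: The number of irreducible complex representations of a finite group equals its number of conjugacy classes. For a direct product, #classes(G x H) = #classes(G) * #classes(H). Z/5Z has 5 classes (abelian), D_5 has 4 classes, so 5 * 4 = 20, so Z/5Z x D_5 (order 50) has exactly 20 irreducible complex representations.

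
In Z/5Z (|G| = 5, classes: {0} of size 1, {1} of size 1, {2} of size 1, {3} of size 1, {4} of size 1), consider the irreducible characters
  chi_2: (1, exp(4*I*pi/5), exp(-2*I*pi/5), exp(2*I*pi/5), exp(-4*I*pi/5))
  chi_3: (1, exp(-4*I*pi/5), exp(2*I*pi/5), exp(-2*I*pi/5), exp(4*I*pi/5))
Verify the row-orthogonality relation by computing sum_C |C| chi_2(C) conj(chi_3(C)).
Sum = 0; so <chi_2, chi_3> = 0 (distinct irreducibles are orthogonal).

Working: Compute term by term over conjugacy classes (|C| * chi_2(C) * conj(chi_3(C))):
  1*(1)*conj(1) + 1*(exp(4*I*pi/5))*conj(exp(-4*I*pi/5)) + 1*(exp(-2*I*pi/5))*conj(exp(2*I*pi/5)) + 1*(exp(2*I*pi/5))*conj(exp(-2*I*pi/5)) + 1*(exp(-4*I*pi/5))*conj(exp(4*I*pi/5))
  = (1) + (exp(-2*I*pi/5)) + (exp(-4*I*pi/5)) + (exp(4*I*pi/5)) + (exp(2*I*pi/5))
  = 0.
(Exp terms are combined using exp(i*s)*conj(exp(i*t)) = exp(i*(s-t)), and sums of them are collapsed using the identity that for every m > 1 the m distinct m-th roots of unity sum to 0, e.g. 1 + exp(2*I*pi/3) + exp(-2*I*pi/3) = 0.)
Dividing by |G| = 5 gives 0/5 = 0, matching the row-orthogonality relation <chi_2, chi_3> = [chi_2 = chi_3].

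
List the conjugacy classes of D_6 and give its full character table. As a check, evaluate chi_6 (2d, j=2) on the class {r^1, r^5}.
Conjugacy classes: {e} of size 1, {r^3} of size 1, {r^1, r^5} of size 2, {r^2, r^4} of size 2, {s, sr^2, ...} of size 3, {sr, sr^3, ...} of size 3.
Character table:
  irrep \ class              {e} (size 1)  {r^3} (size 1)  {r^1, r^5} (size 2)  {r^2, r^4} (size 2)  {s, sr^2, ...} (size 3)  {sr, sr^3, ...} (size 3)
  chi_1 (triv)               1             1               1                    1                    1                        1                       
  chi_2 (sign: r->1, s->-1)  1             1               1                    1                    -1                       -1                      
  chi_3 (r->-1, s->1)        1             -1              -1                   1                    1                        -1                      
  chi_4 (r->-1, s->-1)       1             -1              -1                   1                    -1                       1                       
  chi_5 (2d, j=1)            2             -2              1                    -1                   0                        0                       
  chi_6 (2d, j=2)            2             2               -1                   -1                   0                        0                       

Spot check: chi_6 (2d, j=2) on {r^1, r^5} = -1.

D_6 has order 2*6 = 12 with 6 conjugacy classes, hence 6 irreducibles. Sum of squared dims 1 + 1 + 1 + 1 + 4 + 4 = 12 = |G|. Linear characters come from the abelianisation; the 2-dimensional irreps have character r^k -> 2*cos(2*pi*j*k/6), reflections -> 0.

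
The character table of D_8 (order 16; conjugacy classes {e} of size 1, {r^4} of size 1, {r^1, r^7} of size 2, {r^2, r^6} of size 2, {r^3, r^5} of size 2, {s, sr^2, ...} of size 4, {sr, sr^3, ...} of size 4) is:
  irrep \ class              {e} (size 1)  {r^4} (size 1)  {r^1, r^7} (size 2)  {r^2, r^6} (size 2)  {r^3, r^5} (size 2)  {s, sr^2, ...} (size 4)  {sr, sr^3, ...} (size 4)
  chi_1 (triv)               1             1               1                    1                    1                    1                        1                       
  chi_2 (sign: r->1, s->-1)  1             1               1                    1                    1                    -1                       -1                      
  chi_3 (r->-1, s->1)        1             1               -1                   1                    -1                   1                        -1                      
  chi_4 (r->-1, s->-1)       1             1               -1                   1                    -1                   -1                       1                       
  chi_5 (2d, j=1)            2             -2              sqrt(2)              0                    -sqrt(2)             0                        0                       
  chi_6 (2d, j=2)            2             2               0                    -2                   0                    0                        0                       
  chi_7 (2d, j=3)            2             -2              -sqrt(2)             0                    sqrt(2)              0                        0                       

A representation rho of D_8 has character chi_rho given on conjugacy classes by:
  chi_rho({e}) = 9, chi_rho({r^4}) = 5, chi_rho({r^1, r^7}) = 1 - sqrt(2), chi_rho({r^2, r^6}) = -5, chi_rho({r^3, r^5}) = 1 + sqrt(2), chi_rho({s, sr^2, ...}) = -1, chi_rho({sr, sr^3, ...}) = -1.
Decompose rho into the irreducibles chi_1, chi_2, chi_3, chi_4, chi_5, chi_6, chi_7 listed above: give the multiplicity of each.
Multiplicities: chi_1: 0, chi_2: 1, chi_3: 0, chi_4: 0, chi_5: 0, chi_6: 3, chi_7: 1.

Details: Use <chi_rho, chi> = (1/|G|) sum_C |C| * chi_rho(C) * conj(chi(C)) with |G| = 16 for each irreducible chi in the table:
  <chi_rho, chi_1> = (1/16)[1*(9)*conj(1) + 1*(5)*conj(1) + 2*(1 - sqrt(2))*conj(1) + 2*(-5)*conj(1) + 2*(1 + sqrt(2))*conj(1) + 4*(-1)*conj(1) + 4*(-1)*conj(1)]
      = (1/16)[(9) + (5) + (2 - 2*sqrt(2)) + (-10) + (2 + 2*sqrt(2)) + (-4) + (-4)] = 0/16 = 0
  <chi_rho, chi_2> = (1/16)[1*(9)*conj(1) + 1*(5)*conj(1) + 2*(1 - sqrt(2))*conj(1) + 2*(-5)*conj(1) + 2*(1 + sqrt(2))*conj(1) + 4*(-1)*conj(-1) + 4*(-1)*conj(-1)]
      = (1/16)[(9) + (5) + (2 - 2*sqrt(2)) + (-10) + (2 + 2*sqrt(2)) + (4) + (4)] = 16/16 = 1
  <chi_rho, chi_3> = (1/16)[1*(9)*conj(1) + 1*(5)*conj(1) + 2*(1 - sqrt(2))*conj(-1) + 2*(-5)*conj(1) + 2*(1 + sqrt(2))*conj(-1) + 4*(-1)*conj(1) + 4*(-1)*conj(-1)]
      = (1/16)[(9) + (5) + (-2 + 2*sqrt(2)) + (-10) + (-2*sqrt(2) - 2) + (-4) + (4)] = 0/16 = 0
  <chi_rho, chi_4> = (1/16)[1*(9)*conj(1) + 1*(5)*conj(1) + 2*(1 - sqrt(2))*conj(-1) + 2*(-5)*conj(1) + 2*(1 + sqrt(2))*conj(-1) + 4*(-1)*conj(-1) + 4*(-1)*conj(1)]
      = (1/16)[(9) + (5) + (-2 + 2*sqrt(2)) + (-10) + (-2*sqrt(2) - 2) + (4) + (-4)] = 0/16 = 0
  <chi_rho, chi_5> = (1/16)[1*(9)*conj(2) + 1*(5)*conj(-2) + 2*(1 - sqrt(2))*conj(sqrt(2)) + 2*(-5)*conj(0) + 2*(1 + sqrt(2))*conj(-sqrt(2)) + 4*(-1)*conj(0) + 4*(-1)*conj(0)]
      = (1/16)[(18) + (-10) + (-4 + 2*sqrt(2)) + (0) + (-4 - 2*sqrt(2)) + (0) + (0)] = 0/16 = 0
  <chi_rho, chi_6> = (1/16)[1*(9)*conj(2) + 1*(5)*conj(2) + 2*(1 - sqrt(2))*conj(0) + 2*(-5)*conj(-2) + 2*(1 + sqrt(2))*conj(0) + 4*(-1)*conj(0) + 4*(-1)*conj(0)]
      = (1/16)[(18) + (10) + (0) + (20) + (0) + (0) + (0)] = 48/16 = 3
  <chi_rho, chi_7> = (1/16)[1*(9)*conj(2) + 1*(5)*conj(-2) + 2*(1 - sqrt(2))*conj(-sqrt(2)) + 2*(-5)*conj(0) + 2*(1 + sqrt(2))*conj(sqrt(2)) + 4*(-1)*conj(0) + 4*(-1)*conj(0)]
      = (1/16)[(18) + (-10) + (4 - 2*sqrt(2)) + (0) + (2*sqrt(2) + 4) + (0) + (0)] = 16/16 = 1
Dimension check: dim(rho) = sum (mult * dim) = 0*1 + 1*1 + 0*1 + 0*1 + 0*2 + 3*2 + 1*2 = 9 = chi_rho(e) = 9.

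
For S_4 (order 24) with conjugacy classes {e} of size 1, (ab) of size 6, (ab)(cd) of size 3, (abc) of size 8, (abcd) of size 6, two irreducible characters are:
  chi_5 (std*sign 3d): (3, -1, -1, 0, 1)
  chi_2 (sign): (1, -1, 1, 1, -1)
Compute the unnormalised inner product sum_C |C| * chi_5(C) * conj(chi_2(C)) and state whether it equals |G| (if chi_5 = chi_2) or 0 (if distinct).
Sum = 0; so <chi_5, chi_2> = 0 (distinct irreducibles are orthogonal).

Why: Compute term by term over conjugacy classes (|C| * chi_5(C) * conj(chi_2(C))):
  1*(3)*conj(1) + 6*(-1)*conj(-1) + 3*(-1)*conj(1) + 8*(0)*conj(1) + 6*(1)*conj(-1)
  = (3) + (6) + (-3) + (0) + (-6)
  = 0.
Dividing by |G| = 24 gives 0/24 = 0, matching the row-orthogonality relation <chi_5, chi_2> = [chi_5 = chi_2].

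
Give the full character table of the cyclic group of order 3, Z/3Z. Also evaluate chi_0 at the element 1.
Character table of Z/3Z (irreps indexed chi_0,...,chi_2 with chi_k(m) = zeta_3^(k*m), zeta_3 = exp(2*pi*i/3)):
  irrep \ class  {0} (size 1)  {1} (size 1)    {2} (size 1)  
  chi_0          1             1               1             
  chi_1          1             exp(2*I*pi/3)   exp(-2*I*pi/3)
  chi_2          1             exp(-2*I*pi/3)  exp(2*I*pi/3) 

Spot check: chi_0(1) = zeta_3^(0*1) = zeta_3^0 = 1.

Derivation: Z/3Z is abelian, so all 3 irreducible complex representations are 1-dimensional. They are given by chi_k(m) = zeta_3^(k*m) for k = 0,...,2. Row orthogonality: sum_m chi_k(m) conj(chi_l(m)) = 3 * [k = l].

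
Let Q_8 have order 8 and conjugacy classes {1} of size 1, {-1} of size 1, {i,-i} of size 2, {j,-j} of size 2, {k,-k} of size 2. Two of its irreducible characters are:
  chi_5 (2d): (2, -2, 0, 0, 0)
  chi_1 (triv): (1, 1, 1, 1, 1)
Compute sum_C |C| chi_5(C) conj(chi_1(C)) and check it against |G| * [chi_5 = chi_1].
Sum = 0; so <chi_5, chi_1> = 0 (distinct irreducibles are orthogonal).

Justification: Compute term by term over conjugacy classes (|C| * chi_5(C) * conj(chi_1(C))):
  1*(2)*conj(1) + 1*(-2)*conj(1) + 2*(0)*conj(1) + 2*(0)*conj(1) + 2*(0)*conj(1)
  = (2) + (-2) + (0) + (0) + (0)
  = 0.
Dividing by |G| = 8 gives 0/8 = 0, matching the row-orthogonality relation <chi_5, chi_1> = [chi_5 = chi_1].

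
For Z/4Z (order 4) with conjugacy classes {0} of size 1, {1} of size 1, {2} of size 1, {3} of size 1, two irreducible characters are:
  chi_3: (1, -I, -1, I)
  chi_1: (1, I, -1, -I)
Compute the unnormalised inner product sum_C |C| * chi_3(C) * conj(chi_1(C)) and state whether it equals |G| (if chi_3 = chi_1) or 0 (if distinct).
Sum = 0; so <chi_3, chi_1> = 0 (distinct irreducibles are orthogonal).

Reasoning: Compute term by term over conjugacy classes (|C| * chi_3(C) * conj(chi_1(C))):
  1*(1)*conj(1) + 1*(-I)*conj(I) + 1*(-1)*conj(-1) + 1*(I)*conj(-I)
  = (1) + (-1) + (1) + (-1)
  = 0.
(Exp terms are combined using exp(i*s)*conj(exp(i*t)) = exp(i*(s-t)), and sums of them are collapsed using the identity that for every m > 1 the m distinct m-th roots of unity sum to 0, e.g. 1 + exp(2*I*pi/3) + exp(-2*I*pi/3) = 0.)
Dividing by |G| = 4 gives 0/4 = 0, matching the row-orthogonality relation <chi_3, chi_1> = [chi_3 = chi_1].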